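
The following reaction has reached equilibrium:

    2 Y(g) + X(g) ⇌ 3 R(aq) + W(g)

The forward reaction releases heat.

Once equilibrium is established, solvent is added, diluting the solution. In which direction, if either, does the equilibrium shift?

Dilution lowers every aqueous concentration by the same factor. Δn_aq = 3 − 0 = +3, so the system shifts toward the side with more dissolved moles — to the right.

right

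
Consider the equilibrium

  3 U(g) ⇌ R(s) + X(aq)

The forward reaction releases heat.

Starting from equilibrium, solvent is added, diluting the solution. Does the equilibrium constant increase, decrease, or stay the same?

unchanged

The equilibrium constant depends only on temperature. This perturbation may move the position of equilibrium, but since T is unchanged, K itself is unchanged.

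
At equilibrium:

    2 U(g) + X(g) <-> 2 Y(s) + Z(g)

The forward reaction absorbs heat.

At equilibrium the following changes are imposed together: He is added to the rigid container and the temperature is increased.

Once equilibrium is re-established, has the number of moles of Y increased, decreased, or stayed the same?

At constant volume, adding an inert gas leaves every reacting species' partial pressure unchanged, so Q is unchanged — no shift from this change.
The forward reaction is endothermic. Raising T favours the endothermic direction — shift to the right.
The net shift is to the right. Y is a product, so its amount increases.

increases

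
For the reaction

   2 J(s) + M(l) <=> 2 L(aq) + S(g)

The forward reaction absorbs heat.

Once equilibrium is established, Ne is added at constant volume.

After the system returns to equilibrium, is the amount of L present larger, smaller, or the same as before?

unchanged

At constant volume, adding an inert gas leaves every reacting species' partial pressure unchanged, so Q is unchanged — no shift from this change.
No net shift occurs, so the amount of L is unchanged.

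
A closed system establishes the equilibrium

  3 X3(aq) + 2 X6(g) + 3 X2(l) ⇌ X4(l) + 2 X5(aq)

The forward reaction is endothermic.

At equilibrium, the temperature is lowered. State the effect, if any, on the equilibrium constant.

K depends on temperature via the van 't Hoff relation. The forward reaction is endothermic, so lowering T decreases K.

decreases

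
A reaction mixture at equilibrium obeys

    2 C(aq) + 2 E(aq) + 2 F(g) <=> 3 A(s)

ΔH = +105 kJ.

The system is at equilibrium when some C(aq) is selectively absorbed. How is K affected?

unchanged

The equilibrium constant depends only on temperature. This perturbation may move the position of equilibrium, but since T is unchanged, K itself is unchanged.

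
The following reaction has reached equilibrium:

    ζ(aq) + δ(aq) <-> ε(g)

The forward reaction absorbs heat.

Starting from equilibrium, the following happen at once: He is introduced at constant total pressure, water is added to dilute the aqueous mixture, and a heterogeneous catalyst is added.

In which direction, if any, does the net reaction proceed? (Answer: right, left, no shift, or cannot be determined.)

Adding inert gas at constant total pressure expands the volume and lowers every reacting partial pressure. With Δn_gas = 1 − 0 = +1, Q moves away from K toward the side with fewer gas moles, so the system shifts toward the side with more gas moles — to the right.
Dilution lowers every aqueous concentration by the same factor. Δn_aq = 0 − 2 = -2, so the system shifts toward the side with more dissolved moles — to the left.
A catalyst speeds both forward and reverse rates equally; it changes neither Q nor K — no shift from this change.
The individual effects push in opposite directions; without quantitative information the net direction cannot be determined.

cannot be determined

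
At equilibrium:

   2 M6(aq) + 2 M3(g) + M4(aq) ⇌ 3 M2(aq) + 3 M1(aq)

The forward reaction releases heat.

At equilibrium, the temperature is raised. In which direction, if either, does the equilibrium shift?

left

The forward reaction is exothermic. Raising T favours the endothermic direction — shift to the left.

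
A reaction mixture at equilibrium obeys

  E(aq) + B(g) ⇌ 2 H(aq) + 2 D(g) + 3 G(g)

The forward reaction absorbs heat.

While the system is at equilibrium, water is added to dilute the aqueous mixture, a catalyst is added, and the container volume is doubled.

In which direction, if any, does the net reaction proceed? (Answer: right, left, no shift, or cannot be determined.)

right

Dilution lowers every aqueous concentration by the same factor. Δn_aq = 2 − 1 = +1, so the system shifts toward the side with more dissolved moles — to the right.
A catalyst speeds both forward and reverse rates equally; it changes neither Q nor K — no shift from this change.
Gas moles: reactants 1, products 5 (Δn_gas = +4). Expansion shifts the system toward the side with more moles of gas — to the right.
Only the nonzero effect(s) matter; the net shift is to the right.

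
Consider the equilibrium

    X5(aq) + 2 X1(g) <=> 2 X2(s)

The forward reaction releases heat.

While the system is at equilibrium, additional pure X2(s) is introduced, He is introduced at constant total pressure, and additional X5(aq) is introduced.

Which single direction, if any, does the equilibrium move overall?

X2 is a pure solid; its activity is 1 regardless of amount, so Q is unaffected — no shift from this change.
Adding inert gas at constant total pressure expands the volume and lowers every reacting partial pressure. With Δn_gas = 0 − 2 = -2, Q moves away from K toward the side with fewer gas moles, so the system shifts toward the side with more gas moles — to the left.
Adding X5 (aq), a reactant, drives the reaction to the right.
The individual effects push in opposite directions; without quantitative information the net direction cannot be determined.

cannot be determined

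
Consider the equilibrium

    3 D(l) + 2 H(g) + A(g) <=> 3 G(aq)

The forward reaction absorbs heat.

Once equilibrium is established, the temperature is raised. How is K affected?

K depends on temperature via the van 't Hoff relation. The forward reaction is endothermic, so raising T increases K.

increases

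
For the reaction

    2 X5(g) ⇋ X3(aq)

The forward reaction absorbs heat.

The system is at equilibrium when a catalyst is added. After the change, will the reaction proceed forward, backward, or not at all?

no shift

A catalyst speeds both forward and reverse rates equally; it changes neither Q nor K — no shift from this change.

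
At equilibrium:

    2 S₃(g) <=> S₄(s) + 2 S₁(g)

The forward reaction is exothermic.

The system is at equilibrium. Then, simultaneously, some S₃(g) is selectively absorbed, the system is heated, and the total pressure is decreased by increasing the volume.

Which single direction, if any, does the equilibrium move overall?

left

Removing S₃ (g), a reactant, drives the reaction to the left.
The forward reaction is exothermic. Raising T favours the endothermic direction — shift to the left.
Gas moles: reactants 2, products 2. Δn_gas = 0, so a volume change leaves Q equal to K — no shift from this change.
Only the nonzero effect(s) matter; the net shift is to the left.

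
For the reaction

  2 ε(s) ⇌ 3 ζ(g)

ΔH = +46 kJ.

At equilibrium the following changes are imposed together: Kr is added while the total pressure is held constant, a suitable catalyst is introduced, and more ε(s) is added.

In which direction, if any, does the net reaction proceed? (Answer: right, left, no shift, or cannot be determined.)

right

Adding inert gas at constant total pressure expands the volume and lowers every reacting partial pressure. With Δn_gas = 3 − 0 = +3, Q moves away from K toward the side with fewer gas moles, so the system shifts toward the side with more gas moles — to the right.
A catalyst speeds both forward and reverse rates equally; it changes neither Q nor K — no shift from this change.
ε is a pure solid; its activity is 1 regardless of amount, so Q is unaffected — no shift from this change.
Only the nonzero effect(s) matter; the net shift is to the right.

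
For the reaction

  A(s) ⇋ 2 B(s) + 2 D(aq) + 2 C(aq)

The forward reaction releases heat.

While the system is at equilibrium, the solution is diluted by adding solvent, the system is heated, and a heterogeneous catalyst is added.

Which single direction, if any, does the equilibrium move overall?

Dilution lowers every aqueous concentration by the same factor. Δn_aq = 4 − 0 = +4, so the system shifts toward the side with more dissolved moles — to the right.
The forward reaction is exothermic. Raising T favours the endothermic direction — shift to the left.
A catalyst speeds both forward and reverse rates equally; it changes neither Q nor K — no shift from this change.
The individual effects push in opposite directions; without quantitative information the net direction cannot be determined.

cannot be determined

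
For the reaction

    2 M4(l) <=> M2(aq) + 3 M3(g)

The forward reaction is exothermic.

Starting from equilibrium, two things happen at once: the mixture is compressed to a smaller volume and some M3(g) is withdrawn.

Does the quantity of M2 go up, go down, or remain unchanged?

Gas moles: reactants 0, products 3 (Δn_gas = +3). Compression shifts the system toward the side with fewer moles of gas — to the left.
Removing M3 (g), a product, drives the reaction to the right.
The two effects oppose each other, so the net shift — and hence the change in M2 — cannot be determined from the given information.

cannot be determined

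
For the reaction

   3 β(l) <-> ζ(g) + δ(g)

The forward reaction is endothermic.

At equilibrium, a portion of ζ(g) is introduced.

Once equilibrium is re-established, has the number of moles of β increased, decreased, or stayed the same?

increases

Adding ζ (g), a product, drives the reaction to the left.
The net shift is to the left. β is a reactant, so its amount increases.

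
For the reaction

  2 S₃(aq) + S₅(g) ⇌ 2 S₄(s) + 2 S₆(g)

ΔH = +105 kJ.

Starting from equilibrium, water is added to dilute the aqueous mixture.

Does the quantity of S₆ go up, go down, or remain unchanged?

Dilution lowers every aqueous concentration by the same factor. Δn_aq = 0 − 2 = -2, so the system shifts toward the side with more dissolved moles — to the left.
The net shift is to the left. S₆ is a product, so its amount decreases.

decreases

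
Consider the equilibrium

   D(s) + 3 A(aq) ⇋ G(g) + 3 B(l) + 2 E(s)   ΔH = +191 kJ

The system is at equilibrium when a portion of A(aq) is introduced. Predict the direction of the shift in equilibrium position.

right

Adding A (aq), a reactant, drives the reaction to the right.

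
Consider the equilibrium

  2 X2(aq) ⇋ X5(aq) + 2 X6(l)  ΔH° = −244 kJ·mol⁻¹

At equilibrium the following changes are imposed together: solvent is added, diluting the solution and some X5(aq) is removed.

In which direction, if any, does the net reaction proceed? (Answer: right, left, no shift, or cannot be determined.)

Dilution lowers every aqueous concentration by the same factor. Δn_aq = 1 − 2 = -1, so the system shifts toward the side with more dissolved moles — to the left.
Removing X5 (aq), a product, drives the reaction to the right.
The individual effects push in opposite directions; without quantitative information the net direction cannot be determined.

cannot be determined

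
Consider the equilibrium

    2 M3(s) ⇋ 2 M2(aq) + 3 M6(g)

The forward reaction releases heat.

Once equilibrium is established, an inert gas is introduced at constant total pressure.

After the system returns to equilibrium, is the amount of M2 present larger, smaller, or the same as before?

increases

Adding inert gas at constant total pressure expands the volume and lowers every reacting partial pressure. With Δn_gas = 3 − 0 = +3, Q moves away from K toward the side with fewer gas moles, so the system shifts toward the side with more gas moles — to the right.
The net shift is to the right. M2 is a product, so its amount increases.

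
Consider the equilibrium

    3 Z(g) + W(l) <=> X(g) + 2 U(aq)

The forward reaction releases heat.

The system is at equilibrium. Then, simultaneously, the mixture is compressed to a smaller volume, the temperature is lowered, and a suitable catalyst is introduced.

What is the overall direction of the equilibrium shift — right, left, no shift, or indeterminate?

right

Gas moles: reactants 3, products 1 (Δn_gas = -2). Compression shifts the system toward the side with fewer moles of gas — to the right.
The forward reaction is exothermic. Lowering T favours the exothermic direction — shift to the right.
A catalyst speeds both forward and reverse rates equally; it changes neither Q nor K — no shift from this change.
Only the nonzero effect(s) matter; the net shift is to the right.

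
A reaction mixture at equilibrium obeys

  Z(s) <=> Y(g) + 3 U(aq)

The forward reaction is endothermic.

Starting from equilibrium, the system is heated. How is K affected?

K depends on temperature via the van 't Hoff relation. The forward reaction is endothermic, so raising T increases K.

increases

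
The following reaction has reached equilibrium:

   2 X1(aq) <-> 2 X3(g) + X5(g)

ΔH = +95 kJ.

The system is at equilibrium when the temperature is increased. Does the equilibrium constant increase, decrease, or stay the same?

increases

K depends on temperature via the van 't Hoff relation. The forward reaction is endothermic, so raising T increases K.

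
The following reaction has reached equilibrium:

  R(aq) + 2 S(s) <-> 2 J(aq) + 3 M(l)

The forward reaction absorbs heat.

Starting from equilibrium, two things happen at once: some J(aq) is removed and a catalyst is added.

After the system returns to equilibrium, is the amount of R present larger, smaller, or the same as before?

decreases

Removing J (aq), a product, drives the reaction to the right.
A catalyst speeds both forward and reverse rates equally; it changes neither Q nor K — no shift from this change.
The net shift is to the right. R is a reactant, so its amount decreases.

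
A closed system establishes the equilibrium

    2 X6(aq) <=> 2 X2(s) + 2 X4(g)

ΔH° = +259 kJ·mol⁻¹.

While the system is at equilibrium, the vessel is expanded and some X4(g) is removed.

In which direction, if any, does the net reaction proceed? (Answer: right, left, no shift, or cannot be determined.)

Gas moles: reactants 0, products 2 (Δn_gas = +2). Expansion shifts the system toward the side with more moles of gas — to the right.
Removing X4 (g), a product, drives the reaction to the right.
All effects act in the same direction — net shift to the right.

right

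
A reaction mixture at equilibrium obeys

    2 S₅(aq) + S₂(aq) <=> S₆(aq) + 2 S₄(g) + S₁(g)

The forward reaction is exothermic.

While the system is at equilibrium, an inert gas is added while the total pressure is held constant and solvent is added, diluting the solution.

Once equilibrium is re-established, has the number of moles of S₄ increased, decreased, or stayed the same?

Adding inert gas at constant total pressure expands the volume and lowers every reacting partial pressure. With Δn_gas = 3 − 0 = +3, Q moves away from K toward the side with fewer gas moles, so the system shifts toward the side with more gas moles — to the right.
Dilution lowers every aqueous concentration by the same factor. Δn_aq = 1 − 3 = -2, so the system shifts toward the side with more dissolved moles — to the left.
The two effects oppose each other, so the net shift — and hence the change in S₄ — cannot be determined from the given information.

cannot be determined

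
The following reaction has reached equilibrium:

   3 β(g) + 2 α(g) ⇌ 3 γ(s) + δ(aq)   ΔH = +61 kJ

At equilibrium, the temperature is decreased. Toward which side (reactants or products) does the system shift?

left

The forward reaction is endothermic. Lowering T favours the exothermic direction — shift to the left.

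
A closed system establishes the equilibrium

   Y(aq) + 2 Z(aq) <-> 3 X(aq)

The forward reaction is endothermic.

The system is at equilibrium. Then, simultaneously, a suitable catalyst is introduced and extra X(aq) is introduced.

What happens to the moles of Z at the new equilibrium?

increases

A catalyst speeds both forward and reverse rates equally; it changes neither Q nor K — no shift from this change.
Adding X (aq), a product, drives the reaction to the left.
The net shift is to the left. Z is a reactant, so its amount increases.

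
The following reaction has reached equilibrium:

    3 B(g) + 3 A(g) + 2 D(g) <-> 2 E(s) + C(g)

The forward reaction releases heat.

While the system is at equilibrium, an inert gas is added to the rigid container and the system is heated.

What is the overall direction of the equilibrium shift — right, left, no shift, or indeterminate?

left

At constant volume, adding an inert gas leaves every reacting species' partial pressure unchanged, so Q is unchanged — no shift from this change.
The forward reaction is exothermic. Raising T favours the endothermic direction — shift to the left.
Only the nonzero effect(s) matter; the net shift is to the left.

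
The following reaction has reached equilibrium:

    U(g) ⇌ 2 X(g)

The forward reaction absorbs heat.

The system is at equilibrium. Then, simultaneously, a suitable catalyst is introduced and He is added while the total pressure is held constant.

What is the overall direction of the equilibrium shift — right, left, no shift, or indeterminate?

right

A catalyst speeds both forward and reverse rates equally; it changes neither Q nor K — no shift from this change.
Adding inert gas at constant total pressure expands the volume and lowers every reacting partial pressure. With Δn_gas = 2 − 1 = +1, Q moves away from K toward the side with fewer gas moles, so the system shifts toward the side with more gas moles — to the right.
Only the nonzero effect(s) matter; the net shift is to the right.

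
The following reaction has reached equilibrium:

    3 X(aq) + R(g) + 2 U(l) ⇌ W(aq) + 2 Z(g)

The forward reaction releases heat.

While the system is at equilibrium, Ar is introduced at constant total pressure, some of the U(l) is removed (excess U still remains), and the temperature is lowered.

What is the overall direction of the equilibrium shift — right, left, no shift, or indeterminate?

Adding inert gas at constant total pressure expands the volume and lowers every reacting partial pressure. With Δn_gas = 2 − 1 = +1, Q moves away from K toward the side with fewer gas moles, so the system shifts toward the side with more gas moles — to the right.
U is a pure liquid; its activity is 1 regardless of amount, so Q is unaffected — no shift from this change.
The forward reaction is exothermic. Lowering T favours the exothermic direction — shift to the right.
Only the nonzero effect(s) matter; the net shift is to the right.

right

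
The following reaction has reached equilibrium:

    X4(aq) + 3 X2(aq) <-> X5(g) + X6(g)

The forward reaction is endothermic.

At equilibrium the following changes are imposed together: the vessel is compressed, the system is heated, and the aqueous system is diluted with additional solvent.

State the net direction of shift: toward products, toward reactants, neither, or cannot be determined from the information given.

cannot be determined

Gas moles: reactants 0, products 2 (Δn_gas = +2). Compression shifts the system toward the side with fewer moles of gas — to the left.
The forward reaction is endothermic. Raising T favours the endothermic direction — shift to the right.
Dilution lowers every aqueous concentration by the same factor. Δn_aq = 0 − 4 = -4, so the system shifts toward the side with more dissolved moles — to the left.
The individual effects push in opposite directions; without quantitative information the net direction cannot be determined.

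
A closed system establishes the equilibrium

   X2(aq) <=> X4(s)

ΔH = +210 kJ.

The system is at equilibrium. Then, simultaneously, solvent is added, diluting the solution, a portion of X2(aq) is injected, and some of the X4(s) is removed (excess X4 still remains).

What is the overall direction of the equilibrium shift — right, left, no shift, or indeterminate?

Dilution lowers every aqueous concentration by the same factor. Δn_aq = 0 − 1 = -1, so the system shifts toward the side with more dissolved moles — to the left.
Adding X2 (aq), a reactant, drives the reaction to the right.
X4 is a pure solid; its activity is 1 regardless of amount, so Q is unaffected — no shift from this change.
The individual effects push in opposite directions; without quantitative information the net direction cannot be determined.

cannot be determined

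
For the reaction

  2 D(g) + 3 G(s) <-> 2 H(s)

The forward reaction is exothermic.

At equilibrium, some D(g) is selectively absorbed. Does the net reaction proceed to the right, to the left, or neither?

left

Removing D (g), a reactant, drives the reaction to the left.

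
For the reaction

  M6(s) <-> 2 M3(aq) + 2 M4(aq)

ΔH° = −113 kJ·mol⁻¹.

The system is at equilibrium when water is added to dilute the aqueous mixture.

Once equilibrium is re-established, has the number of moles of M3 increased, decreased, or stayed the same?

Dilution lowers every aqueous concentration by the same factor. Δn_aq = 4 − 0 = +4, so the system shifts toward the side with more dissolved moles — to the right.
The net shift is to the right. M3 is a product, so its amount increases.

increases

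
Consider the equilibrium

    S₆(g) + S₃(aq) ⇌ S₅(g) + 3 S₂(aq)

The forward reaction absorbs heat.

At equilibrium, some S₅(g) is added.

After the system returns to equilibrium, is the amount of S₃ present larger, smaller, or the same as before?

Adding S₅ (g), a product, drives the reaction to the left.
The net shift is to the left. S₃ is a reactant, so its amount increases.

increases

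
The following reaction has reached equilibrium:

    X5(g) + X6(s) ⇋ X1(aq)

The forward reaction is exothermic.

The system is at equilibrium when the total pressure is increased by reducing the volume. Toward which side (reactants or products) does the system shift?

Gas moles: reactants 1, products 0 (Δn_gas = -1). Compression shifts the system toward the side with fewer moles of gas — to the right.

right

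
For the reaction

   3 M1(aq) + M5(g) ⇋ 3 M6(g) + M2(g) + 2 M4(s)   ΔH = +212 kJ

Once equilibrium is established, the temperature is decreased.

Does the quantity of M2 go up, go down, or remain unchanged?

The forward reaction is endothermic. Lowering T favours the exothermic direction — shift to the left.
The net shift is to the left. M2 is a product, so its amount decreases.

decreases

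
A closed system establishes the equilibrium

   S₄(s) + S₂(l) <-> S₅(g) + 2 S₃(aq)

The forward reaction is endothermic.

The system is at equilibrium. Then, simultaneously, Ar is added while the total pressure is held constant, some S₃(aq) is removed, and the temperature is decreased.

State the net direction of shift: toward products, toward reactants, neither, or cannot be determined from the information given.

cannot be determined

Adding inert gas at constant total pressure expands the volume and lowers every reacting partial pressure. With Δn_gas = 1 − 0 = +1, Q moves away from K toward the side with fewer gas moles, so the system shifts toward the side with more gas moles — to the right.
Removing S₃ (aq), a product, drives the reaction to the right.
The forward reaction is endothermic. Lowering T favours the exothermic direction — shift to the left.
The individual effects push in opposite directions; without quantitative information the net direction cannot be determined.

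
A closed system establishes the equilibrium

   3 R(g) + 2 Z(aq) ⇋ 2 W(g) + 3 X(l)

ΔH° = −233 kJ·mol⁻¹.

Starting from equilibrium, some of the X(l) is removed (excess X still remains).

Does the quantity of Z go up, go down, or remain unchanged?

X is a pure liquid; its activity is 1 regardless of amount, so Q is unaffected — no shift from this change.
No net shift occurs, so the amount of Z is unchanged.

unchanged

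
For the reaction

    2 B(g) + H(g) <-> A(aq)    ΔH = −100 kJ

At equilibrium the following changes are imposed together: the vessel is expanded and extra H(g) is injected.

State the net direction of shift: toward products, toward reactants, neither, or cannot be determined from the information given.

cannot be determined

Gas moles: reactants 3, products 0 (Δn_gas = -3). Expansion shifts the system toward the side with more moles of gas — to the left.
Adding H (g), a reactant, drives the reaction to the right.
The individual effects push in opposite directions; without quantitative information the net direction cannot be determined.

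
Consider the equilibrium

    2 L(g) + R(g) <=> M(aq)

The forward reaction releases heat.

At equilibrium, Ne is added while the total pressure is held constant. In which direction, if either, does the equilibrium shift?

left

Adding inert gas at constant total pressure expands the volume and lowers every reacting partial pressure. With Δn_gas = 0 − 3 = -3, Q moves away from K toward the side with fewer gas moles, so the system shifts toward the side with more gas moles — to the left.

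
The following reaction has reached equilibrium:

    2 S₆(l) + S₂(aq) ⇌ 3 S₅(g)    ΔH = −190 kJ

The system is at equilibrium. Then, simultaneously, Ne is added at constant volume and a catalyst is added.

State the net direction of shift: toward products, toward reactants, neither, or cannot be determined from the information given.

At constant volume, adding an inert gas leaves every reacting species' partial pressure unchanged, so Q is unchanged — no shift from this change.
A catalyst speeds both forward and reverse rates equally; it changes neither Q nor K — no shift from this change.
None of the changes alters Q relative to K, so there is no net shift.

no shift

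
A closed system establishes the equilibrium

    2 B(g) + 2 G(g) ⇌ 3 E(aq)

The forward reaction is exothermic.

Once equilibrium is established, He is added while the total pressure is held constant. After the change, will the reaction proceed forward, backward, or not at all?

Adding inert gas at constant total pressure expands the volume and lowers every reacting partial pressure. With Δn_gas = 0 − 4 = -4, Q moves away from K toward the side with fewer gas moles, so the system shifts toward the side with more gas moles — to the left.

left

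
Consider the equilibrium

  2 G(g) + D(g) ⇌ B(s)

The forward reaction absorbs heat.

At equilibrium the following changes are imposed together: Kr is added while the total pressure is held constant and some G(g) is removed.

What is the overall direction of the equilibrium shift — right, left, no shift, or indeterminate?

left

Adding inert gas at constant total pressure expands the volume and lowers every reacting partial pressure. With Δn_gas = 0 − 3 = -3, Q moves away from K toward the side with fewer gas moles, so the system shifts toward the side with more gas moles — to the left.
Removing G (g), a reactant, drives the reaction to the left.
All effects act in the same direction — net shift to the left.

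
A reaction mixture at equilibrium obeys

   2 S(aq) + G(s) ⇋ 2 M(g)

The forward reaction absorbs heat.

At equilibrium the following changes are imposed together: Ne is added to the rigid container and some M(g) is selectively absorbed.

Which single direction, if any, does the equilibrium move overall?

right

At constant volume, adding an inert gas leaves every reacting species' partial pressure unchanged, so Q is unchanged — no shift from this change.
Removing M (g), a product, drives the reaction to the right.
Only the nonzero effect(s) matter; the net shift is to the right.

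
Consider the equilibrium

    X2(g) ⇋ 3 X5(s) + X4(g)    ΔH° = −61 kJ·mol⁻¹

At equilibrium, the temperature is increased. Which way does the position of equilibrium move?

left

The forward reaction is exothermic. Raising T favours the endothermic direction — shift to the left.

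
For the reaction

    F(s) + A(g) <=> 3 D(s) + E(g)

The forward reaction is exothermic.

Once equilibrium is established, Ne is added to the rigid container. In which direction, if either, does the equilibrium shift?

no shift

At constant volume, adding an inert gas leaves every reacting species' partial pressure unchanged, so Q is unchanged — no shift from this change.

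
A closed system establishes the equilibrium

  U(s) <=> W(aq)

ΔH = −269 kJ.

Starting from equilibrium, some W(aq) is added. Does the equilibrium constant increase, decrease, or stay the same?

The equilibrium constant depends only on temperature. This perturbation may move the position of equilibrium, but since T is unchanged, K itself is unchanged.

unchanged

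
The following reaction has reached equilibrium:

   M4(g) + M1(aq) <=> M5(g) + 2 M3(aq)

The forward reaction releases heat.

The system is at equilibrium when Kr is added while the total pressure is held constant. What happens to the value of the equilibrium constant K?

The equilibrium constant depends only on temperature. This perturbation changes neither the position of equilibrium nor K.

unchanged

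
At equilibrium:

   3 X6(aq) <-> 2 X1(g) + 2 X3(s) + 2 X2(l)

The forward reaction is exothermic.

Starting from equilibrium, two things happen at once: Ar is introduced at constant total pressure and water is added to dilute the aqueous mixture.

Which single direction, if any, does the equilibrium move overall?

cannot be determined

Adding inert gas at constant total pressure expands the volume and lowers every reacting partial pressure. With Δn_gas = 2 − 0 = +2, Q moves away from K toward the side with fewer gas moles, so the system shifts toward the side with more gas moles — to the right.
Dilution lowers every aqueous concentration by the same factor. Δn_aq = 0 − 3 = -3, so the system shifts toward the side with more dissolved moles — to the left.
The individual effects push in opposite directions; without quantitative information the net direction cannot be determined.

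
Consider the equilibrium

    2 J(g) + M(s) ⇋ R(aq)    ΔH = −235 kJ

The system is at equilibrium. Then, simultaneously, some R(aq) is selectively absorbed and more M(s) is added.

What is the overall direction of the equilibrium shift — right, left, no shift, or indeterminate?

Removing R (aq), a product, drives the reaction to the right.
M is a pure solid; its activity is 1 regardless of amount, so Q is unaffected — no shift from this change.
Only the nonzero effect(s) matter; the net shift is to the right.

right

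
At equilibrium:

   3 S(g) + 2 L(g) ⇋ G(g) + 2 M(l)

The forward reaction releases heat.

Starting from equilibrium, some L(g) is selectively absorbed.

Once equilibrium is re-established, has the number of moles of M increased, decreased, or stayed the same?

decreases

Removing L (g), a reactant, drives the reaction to the left.
The net shift is to the left. M is a product, so its amount decreases.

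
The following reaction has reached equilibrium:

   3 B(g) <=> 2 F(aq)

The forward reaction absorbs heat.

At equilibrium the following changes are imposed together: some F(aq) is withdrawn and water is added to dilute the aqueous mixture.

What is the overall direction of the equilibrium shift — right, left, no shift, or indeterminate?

right

Removing F (aq), a product, drives the reaction to the right.
Dilution lowers every aqueous concentration by the same factor. Δn_aq = 2 − 0 = +2, so the system shifts toward the side with more dissolved moles — to the right.
All effects act in the same direction — net shift to the right.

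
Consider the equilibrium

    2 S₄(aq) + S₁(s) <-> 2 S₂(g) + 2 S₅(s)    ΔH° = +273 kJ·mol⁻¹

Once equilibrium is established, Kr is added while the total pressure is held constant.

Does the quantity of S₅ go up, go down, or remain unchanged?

Adding inert gas at constant total pressure expands the volume and lowers every reacting partial pressure. With Δn_gas = 2 − 0 = +2, Q moves away from K toward the side with fewer gas moles, so the system shifts toward the side with more gas moles — to the right.
The net shift is to the right. S₅ is a product, so its amount increases.

increases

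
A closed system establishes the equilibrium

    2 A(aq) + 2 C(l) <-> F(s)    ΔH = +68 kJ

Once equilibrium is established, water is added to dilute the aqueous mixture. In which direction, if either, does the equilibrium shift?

left

Dilution lowers every aqueous concentration by the same factor. Δn_aq = 0 − 2 = -2, so the system shifts toward the side with more dissolved moles — to the left.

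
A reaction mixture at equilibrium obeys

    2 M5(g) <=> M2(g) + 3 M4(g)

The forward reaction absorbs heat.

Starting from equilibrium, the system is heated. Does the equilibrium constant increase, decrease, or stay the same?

increases

K depends on temperature via the van 't Hoff relation. The forward reaction is endothermic, so raising T increases K.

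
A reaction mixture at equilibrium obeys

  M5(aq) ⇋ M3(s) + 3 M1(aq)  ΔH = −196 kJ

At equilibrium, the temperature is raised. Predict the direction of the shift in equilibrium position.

left

The forward reaction is exothermic. Raising T favours the endothermic direction — shift to the left.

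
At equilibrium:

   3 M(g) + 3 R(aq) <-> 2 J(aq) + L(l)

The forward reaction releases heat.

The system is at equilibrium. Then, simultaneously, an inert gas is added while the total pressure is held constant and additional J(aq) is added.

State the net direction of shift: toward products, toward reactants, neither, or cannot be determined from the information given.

left

Adding inert gas at constant total pressure expands the volume and lowers every reacting partial pressure. With Δn_gas = 0 − 3 = -3, Q moves away from K toward the side with fewer gas moles, so the system shifts toward the side with more gas moles — to the left.
Adding J (aq), a product, drives the reaction to the left.
All effects act in the same direction — net shift to the left.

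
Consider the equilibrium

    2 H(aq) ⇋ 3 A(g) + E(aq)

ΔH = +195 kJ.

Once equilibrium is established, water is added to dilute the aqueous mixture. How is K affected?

unchanged

The equilibrium constant depends only on temperature. This perturbation may move the position of equilibrium, but since T is unchanged, K itself is unchanged.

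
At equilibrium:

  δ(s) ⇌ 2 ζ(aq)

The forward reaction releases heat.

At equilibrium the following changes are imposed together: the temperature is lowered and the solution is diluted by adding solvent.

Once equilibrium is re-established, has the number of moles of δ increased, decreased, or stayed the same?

decreases

The forward reaction is exothermic. Lowering T favours the exothermic direction — shift to the right.
Dilution lowers every aqueous concentration by the same factor. Δn_aq = 2 − 0 = +2, so the system shifts toward the side with more dissolved moles — to the right.
The net shift is to the right. δ is a reactant, so its amount decreases.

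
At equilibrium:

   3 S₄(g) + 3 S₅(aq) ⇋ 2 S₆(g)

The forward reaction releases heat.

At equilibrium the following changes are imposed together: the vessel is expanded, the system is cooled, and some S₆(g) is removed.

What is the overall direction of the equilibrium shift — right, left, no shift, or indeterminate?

Gas moles: reactants 3, products 2 (Δn_gas = -1). Expansion shifts the system toward the side with more moles of gas — to the left.
The forward reaction is exothermic. Lowering T favours the exothermic direction — shift to the right.
Removing S₆ (g), a product, drives the reaction to the right.
The individual effects push in opposite directions; without quantitative information the net direction cannot be determined.

cannot be determined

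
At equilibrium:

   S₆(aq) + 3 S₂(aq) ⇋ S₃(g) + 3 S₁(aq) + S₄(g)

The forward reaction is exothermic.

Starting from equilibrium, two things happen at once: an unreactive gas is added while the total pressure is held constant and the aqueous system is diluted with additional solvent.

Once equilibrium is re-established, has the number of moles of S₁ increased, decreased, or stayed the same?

cannot be determined

Adding inert gas at constant total pressure expands the volume and lowers every reacting partial pressure. With Δn_gas = 2 − 0 = +2, Q moves away from K toward the side with fewer gas moles, so the system shifts toward the side with more gas moles — to the right.
Dilution lowers every aqueous concentration by the same factor. Δn_aq = 3 − 4 = -1, so the system shifts toward the side with more dissolved moles — to the left.
The two effects oppose each other, so the net shift — and hence the change in S₁ — cannot be determined from the given information.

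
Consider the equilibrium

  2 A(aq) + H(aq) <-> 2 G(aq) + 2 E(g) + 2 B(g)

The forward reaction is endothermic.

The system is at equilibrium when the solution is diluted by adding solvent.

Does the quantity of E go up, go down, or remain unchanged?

Dilution lowers every aqueous concentration by the same factor. Δn_aq = 2 − 3 = -1, so the system shifts toward the side with more dissolved moles — to the left.
The net shift is to the left. E is a product, so its amount decreases.

decreases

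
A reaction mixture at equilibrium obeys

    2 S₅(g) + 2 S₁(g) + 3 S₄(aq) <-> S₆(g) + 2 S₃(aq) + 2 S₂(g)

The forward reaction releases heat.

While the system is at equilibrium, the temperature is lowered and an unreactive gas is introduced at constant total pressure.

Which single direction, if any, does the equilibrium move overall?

cannot be determined

The forward reaction is exothermic. Lowering T favours the exothermic direction — shift to the right.
Adding inert gas at constant total pressure expands the volume and lowers every reacting partial pressure. With Δn_gas = 3 − 4 = -1, Q moves away from K toward the side with fewer gas moles, so the system shifts toward the side with more gas moles — to the left.
The individual effects push in opposite directions; without quantitative information the net direction cannot be determined.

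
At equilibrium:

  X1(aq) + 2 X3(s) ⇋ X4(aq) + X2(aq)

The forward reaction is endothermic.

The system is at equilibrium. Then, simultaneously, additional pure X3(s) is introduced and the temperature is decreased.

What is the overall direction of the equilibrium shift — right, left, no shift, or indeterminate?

X3 is a pure solid; its activity is 1 regardless of amount, so Q is unaffected — no shift from this change.
The forward reaction is endothermic. Lowering T favours the exothermic direction — shift to the left.
Only the nonzero effect(s) matter; the net shift is to the left.

left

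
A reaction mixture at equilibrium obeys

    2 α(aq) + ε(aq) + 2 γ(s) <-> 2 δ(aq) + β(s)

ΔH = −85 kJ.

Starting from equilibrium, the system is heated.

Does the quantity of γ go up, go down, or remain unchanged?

The forward reaction is exothermic. Raising T favours the endothermic direction — shift to the left.
The net shift is to the left. γ is a reactant, so its amount increases.

increases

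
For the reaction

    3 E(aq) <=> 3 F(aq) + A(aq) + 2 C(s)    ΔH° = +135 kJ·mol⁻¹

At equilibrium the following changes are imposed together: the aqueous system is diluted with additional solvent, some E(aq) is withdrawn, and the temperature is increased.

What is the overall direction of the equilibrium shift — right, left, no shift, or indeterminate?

cannot be determined

Dilution lowers every aqueous concentration by the same factor. Δn_aq = 4 − 3 = +1, so the system shifts toward the side with more dissolved moles — to the right.
Removing E (aq), a reactant, drives the reaction to the left.
The forward reaction is endothermic. Raising T favours the endothermic direction — shift to the right.
The individual effects push in opposite directions; without quantitative information the net direction cannot be determined.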